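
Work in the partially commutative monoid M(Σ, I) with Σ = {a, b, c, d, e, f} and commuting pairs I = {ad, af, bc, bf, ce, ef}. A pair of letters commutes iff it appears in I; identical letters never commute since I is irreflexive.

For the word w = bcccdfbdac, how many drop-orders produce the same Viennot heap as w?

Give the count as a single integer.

#0=b has no predecessor
#1=c has no predecessor
#2=c depends on [1:c]
#3=c depends on [2:c]
#4=d depends on [0:b, 3:c]
#5=f depends on [4:d]
#6=b depends on [4:d]
#7=d depends on [5:f, 6:b]
#8=a depends on [6:b]
#9=c depends on [7:d, 8:a]
sources: [0:b, 1:c]
N(rest) = Σ N(rest − s) over sources s of rest; N(one piece) = 1:
  size 1 → [9]=1
  size 2 → [7,9]=1  [8,9]=1
  size 3 → [5,7,9]=1  [7,8,9]=2
  size 4 → [5,7,8,9]=3  [6,7,8,9]=2
  size 5 → [5,6,7,8,9]=5
  size 6 → [4,5,6,7,8,9]=5
  size 7 → [0,4,5,6,7,8,9]=5  [3,4,5,6,7,8,9]=5
  size 8 → [0,3,4,5,6,7,8,9]=10  [2,3,4,5,6,7,8,9]=5
  first=0(b) contributes 5
  first=1(c) contributes 15
|[w]| = 20

20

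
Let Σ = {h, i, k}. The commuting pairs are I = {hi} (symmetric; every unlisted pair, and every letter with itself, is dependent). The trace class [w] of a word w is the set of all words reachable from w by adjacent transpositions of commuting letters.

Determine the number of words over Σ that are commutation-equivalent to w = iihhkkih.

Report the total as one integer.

12

#0=i has no predecessor
#1=i depends on [0:i]
#2=h has no predecessor
#3=h depends on [2:h]
#4=k depends on [1:i, 3:h]
#5=k depends on [4:k]
#6=i depends on [5:k]
#7=h depends on [5:k]
sources: [0:i, 2:h]
N(rest) = Σ N(rest − s) over sources s of rest; N(one piece) = 1:
  size 1 → [6]=1  [7]=1
  size 2 → [6,7]=2
  size 3 → [5,6,7]=2
  size 4 → [4,5,6,7]=2
  size 5 → [1,4,5,6,7]=2  [3,4,5,6,7]=2
  size 6 → [0,1,4,5,6,7]=2  [1,3,4,5,6,7]=4  [2,3,4,5,6,7]=2
  first=0(i) contributes 6
  first=2(h) contributes 6
|[w]| = 12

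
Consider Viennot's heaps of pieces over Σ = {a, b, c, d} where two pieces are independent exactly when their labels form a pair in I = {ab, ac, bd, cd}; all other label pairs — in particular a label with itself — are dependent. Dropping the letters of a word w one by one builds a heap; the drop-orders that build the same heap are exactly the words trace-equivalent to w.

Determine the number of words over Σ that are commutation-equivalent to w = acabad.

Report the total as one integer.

15

piece 0:a — minimal
piece 1:c — minimal
piece 2:a rests on {0:a}
piece 3:b rests on {1:c}
piece 4:a rests on {2:a}
piece 5:d rests on {4:a}
minimal pieces: {0:a, 1:c}
ways to finish when only these pieces remain (= sum over removing one remaining piece with nothing left below it):
  1 left: {3}→1  {5}→1
  2 left: {1,3}→1  {3,5}→2  {4,5}→1
  3 left: {1,3,5}→3  {2,4,5}→1  {3,4,5}→3
  4 left: {0,2,4,5}→1  {1,3,4,5}→6  {2,3,4,5}→4
  placing 0:a first → 10 extensions
  placing 1:c first → 5 extensions
total linear extensions = 15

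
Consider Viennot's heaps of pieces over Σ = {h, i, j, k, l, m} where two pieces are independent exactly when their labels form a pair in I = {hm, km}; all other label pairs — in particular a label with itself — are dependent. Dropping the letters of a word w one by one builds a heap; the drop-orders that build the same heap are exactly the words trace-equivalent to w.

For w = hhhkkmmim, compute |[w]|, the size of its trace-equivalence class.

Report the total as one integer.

21

drop 0:h onto floor
drop 1:h onto {0:h}
drop 2:h onto {1:h}
drop 3:k onto {2:h}
drop 4:k onto {3:k}
drop 5:m onto floor
drop 6:m onto {5:m}
drop 7:i onto {4:k, 6:m}
drop 8:m onto {7:i}
ground layer = {0:h, 5:m}
drop-orders for the pieces not yet dropped (sum over which currently-grounded one goes next):
  1 to go: {8} 1
  2 to go: {7,8} 1
  3 to go: {4,7,8} 1  {6,7,8} 1
  4 to go: {3,4,7,8} 1  {4,6,7,8} 2  {5,6,7,8} 1
  5 to go: {2,3,4,7,8} 1  {3,4,6,7,8} 3  {4,5,6,7,8} 3
  6 to go: {1,2,3,4,7,8} 1  {2,3,4,6,7,8} 4  {3,4,5,6,7,8} 6
  7 to go: {0,1,2,3,4,7,8} 1  {1,2,3,4,6,7,8} 5  {2,3,4,5,6,7,8} 10
  if 0:h drops first: 15 orders
  if 5:m drops first: 6 orders
heap linearizations: 21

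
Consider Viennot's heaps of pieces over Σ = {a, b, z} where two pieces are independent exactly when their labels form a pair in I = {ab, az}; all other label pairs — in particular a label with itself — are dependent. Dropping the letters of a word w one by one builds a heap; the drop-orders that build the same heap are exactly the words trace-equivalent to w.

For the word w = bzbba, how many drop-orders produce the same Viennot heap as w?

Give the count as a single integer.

0(b) covers ∅
1(z) covers 0:b
2(b) covers 1:z
3(b) covers 2:b
4(a) covers ∅
floor of heap: 0:b, 4:a
completions by unplaced set U, small U first (add the entries for U minus each lowest piece of U):
  |U|=1: {3}:1  {4}:1
  |U|=2: {2,3}:1  {3,4}:2
  |U|=3: {1,2,3}:1  {2,3,4}:3
  start at 0(b): 4
  start at 4(a): 1
sum over floor = 5

5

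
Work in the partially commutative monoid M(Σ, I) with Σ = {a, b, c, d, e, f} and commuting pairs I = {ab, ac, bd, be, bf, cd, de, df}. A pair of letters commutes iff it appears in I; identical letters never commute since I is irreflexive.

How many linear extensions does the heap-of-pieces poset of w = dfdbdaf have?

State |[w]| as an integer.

#0=d has no predecessor
#1=f has no predecessor
#2=d depends on [0:d]
#3=b has no predecessor
#4=d depends on [2:d]
#5=a depends on [1:f, 4:d]
#6=f depends on [5:a]
sources: [0:d, 1:f, 3:b]
N(rest) = Σ N(rest − s) over sources s of rest; N(one piece) = 1:
  size 1 → [3]=1  [6]=1
  size 2 → [3,6]=2  [5,6]=1
  size 3 → [1,5,6]=1  [3,5,6]=3  [4,5,6]=1
  size 4 → [1,3,5,6]=4  [1,4,5,6]=2  [2,4,5,6]=1  [3,4,5,6]=4
  size 5 → [0,2,4,5,6]=1  [1,2,4,5,6]=3  [1,3,4,5,6]=10  [2,3,4,5,6]=5
  first=0(d) contributes 18
  first=1(f) contributes 6
  first=3(b) contributes 4
|[w]| = 28

28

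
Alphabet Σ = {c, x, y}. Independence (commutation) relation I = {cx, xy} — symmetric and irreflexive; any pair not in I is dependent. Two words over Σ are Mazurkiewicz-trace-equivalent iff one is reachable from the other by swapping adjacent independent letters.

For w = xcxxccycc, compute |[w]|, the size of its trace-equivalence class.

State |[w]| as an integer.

0(x) covers ∅
1(c) covers ∅
2(x) covers 0:x
3(x) covers 2:x
4(c) covers 1:c
5(c) covers 4:c
6(y) covers 5:c
7(c) covers 6:y
8(c) covers 7:c
floor of heap: 0:x, 1:c
completions by unplaced set U, small U first (add the entries for U minus each lowest piece of U):
  |U|=1: {3}:1  {8}:1
  |U|=2: {2,3}:1  {3,8}:2  {7,8}:1
  |U|=3: {0,2,3}:1  {2,3,8}:3  {3,7,8}:3  {6,7,8}:1
  |U|=4: {0,2,3,8}:4  {2,3,7,8}:6  {3,6,7,8}:4  {5,6,7,8}:1
  |U|=5: {0,2,3,7,8}:10  {2,3,6,7,8}:10  {3,5,6,7,8}:5  {4,5,6,7,8}:1
  |U|=6: {0,2,3,6,7,8}:20  {1,4,5,6,7,8}:1  {2,3,5,6,7,8}:15  {3,4,5,6,7,8}:6
  |U|=7: {0,2,3,5,6,7,8}:35  {1,3,4,5,6,7,8}:7  {2,3,4,5,6,7,8}:21
  start at 0(x): 28
  start at 1(c): 56
sum over floor = 84

84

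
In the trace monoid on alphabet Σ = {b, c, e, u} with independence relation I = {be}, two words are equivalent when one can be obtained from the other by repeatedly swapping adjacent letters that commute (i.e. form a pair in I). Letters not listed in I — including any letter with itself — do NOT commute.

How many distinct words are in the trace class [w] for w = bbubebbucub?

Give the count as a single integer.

4

0(b) covers ∅
1(b) covers 0:b
2(u) covers 1:b
3(b) covers 2:u
4(e) covers 2:u
5(b) covers 3:b
6(b) covers 5:b
7(u) covers 4:e, 6:b
8(c) covers 7:u
9(u) covers 8:c
10(b) covers 9:u
floor of heap: 0:b
completions by unplaced set U, small U first (add the entries for U minus each lowest piece of U):
  |U|=1: {10}:1
  |U|=2: {9,10}:1
  |U|=3: {8,9,10}:1
  |U|=4: {7,8,9,10}:1
  |U|=5: {4,7,8,9,10}:1  {6,7,8,9,10}:1
  |U|=6: {4,6,7,8,9,10}:2  {5,6,7,8,9,10}:1
  |U|=7: {3,5,6,7,8,9,10}:1  {4,5,6,7,8,9,10}:3
  |U|=8: {3,4,5,6,7,8,9,10}:4
  |U|=9: {2,3,4,5,6,7,8,9,10}:4
  start at 0(b): 4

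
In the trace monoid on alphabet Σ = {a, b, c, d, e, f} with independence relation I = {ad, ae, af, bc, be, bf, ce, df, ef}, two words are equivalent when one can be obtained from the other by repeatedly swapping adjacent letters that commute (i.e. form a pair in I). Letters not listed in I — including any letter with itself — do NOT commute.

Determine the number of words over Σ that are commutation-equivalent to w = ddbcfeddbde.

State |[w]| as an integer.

piece 0:d — minimal
piece 1:d rests on {0:d}
piece 2:b rests on {1:d}
piece 3:c rests on {1:d}
piece 4:f rests on {3:c}
piece 5:e rests on {1:d}
piece 6:d rests on {2:b, 3:c, 5:e}
piece 7:d rests on {6:d}
piece 8:b rests on {7:d}
piece 9:d rests on {8:b}
piece 10:e rests on {9:d}
minimal pieces: {0:d}
ways to finish when only these pieces remain (= sum over removing one remaining piece with nothing left below it):
  1 left: {4}→1  {10}→1
  2 left: {4,10}→2  {9,10}→1
  3 left: {4,9,10}→3  {8,9,10}→1
  4 left: {4,8,9,10}→4  {7,8,9,10}→1
  5 left: {4,7,8,9,10}→5  {6,7,8,9,10}→1
  6 left: {2,6,7,8,9,10}→1  {4,6,7,8,9,10}→6  {5,6,7,8,9,10}→1
  7 left: {2,4,6,7,8,9,10}→7  {2,5,6,7,8,9,10}→2  {3,4,6,7,8,9,10}→6  {4,5,6,7,8,9,10}→7
  8 left: {2,3,4,6,7,8,9,10}→13  {2,4,5,6,7,8,9,10}→16  {3,4,5,6,7,8,9,10}→13
  9 left: {2,3,4,5,6,7,8,9,10}→42
  placing 0:d first → 42 extensions

42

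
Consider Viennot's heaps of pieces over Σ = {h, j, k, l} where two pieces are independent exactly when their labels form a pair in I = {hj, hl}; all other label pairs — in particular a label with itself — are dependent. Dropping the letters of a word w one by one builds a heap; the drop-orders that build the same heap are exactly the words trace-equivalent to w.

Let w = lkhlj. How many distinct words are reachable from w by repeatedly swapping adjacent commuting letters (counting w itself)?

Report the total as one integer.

drop 0:l onto floor
drop 1:k onto {0:l}
drop 2:h onto {1:k}
drop 3:l onto {1:k}
drop 4:j onto {3:l}
ground layer = {0:l}
drop-orders for the pieces not yet dropped (sum over which currently-grounded one goes next):
  1 to go: {2} 1  {4} 1
  2 to go: {2,4} 2  {3,4} 1
  3 to go: {2,3,4} 3
  if 0:l drops first: 3 orders

3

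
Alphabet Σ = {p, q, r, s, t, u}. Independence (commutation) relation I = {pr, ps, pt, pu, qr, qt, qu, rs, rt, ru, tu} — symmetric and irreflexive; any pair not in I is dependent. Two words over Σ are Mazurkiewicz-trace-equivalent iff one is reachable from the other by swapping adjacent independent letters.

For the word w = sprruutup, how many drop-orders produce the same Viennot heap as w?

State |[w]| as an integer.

3024

#0=s has no predecessor
#1=p has no predecessor
#2=r has no predecessor
#3=r depends on [2:r]
#4=u depends on [0:s]
#5=u depends on [4:u]
#6=t depends on [0:s]
#7=u depends on [5:u]
#8=p depends on [1:p]
sources: [0:s, 1:p, 2:r]
N(rest) = Σ N(rest − s) over sources s of rest; N(one piece) = 1:
  size 1 → [3]=1  [6]=1  [7]=1  [8]=1
  size 2 → [1,8]=1  [2,3]=1  [3,6]=2  [3,7]=2  [3,8]=2  [5,7]=1  [6,7]=2  [6,8]=2  [7,8]=2
  size 3 → [1,3,8]=3  [1,6,8]=3  [1,7,8]=3  [2,3,6]=3  [2,3,7]=3  [2,3,8]=3  [3,5,7]=3  [3,6,7]=6  [3,6,8]=6  [3,7,8]=6  [4,5,7]=1  [5,6,7]=3  [5,7,8]=3  [6,7,8]=6
  size 4 → [1,2,3,8]=6  [1,3,6,8]=12  [1,3,7,8]=12  [1,5,7,8]=6  [1,6,7,8]=12  [2,3,5,7]=6  [2,3,6,7]=12  [2,3,6,8]=12  [2,3,7,8]=12  [3,4,5,7]=4  [3,5,6,7]=12  [3,5,7,8]=12  [3,6,7,8]=24  [4,5,6,7]=4  [4,5,7,8]=4  [5,6,7,8]=12
  size 5 → [0,4,5,6,7]=4  [1,2,3,6,8]=30  [1,2,3,7,8]=30  [1,3,5,7,8]=30  [1,3,6,7,8]=60  [1,4,5,7,8]=10  [1,5,6,7,8]=30  [2,3,4,5,7]=10  [2,3,5,6,7]=30  [2,3,5,7,8]=30  [2,3,6,7,8]=60  [3,4,5,6,7]=20  [3,4,5,7,8]=20  [3,5,6,7,8]=60  [4,5,6,7,8]=20
  size 6 → [0,3,4,5,6,7]=24  [0,4,5,6,7,8]=24  [1,2,3,5,7,8]=90  [1,2,3,6,7,8]=180  [1,3,4,5,7,8]=60  [1,3,5,6,7,8]=180  [1,4,5,6,7,8]=60  [2,3,4,5,6,7]=60  [2,3,4,5,7,8]=60  [2,3,5,6,7,8]=180  [3,4,5,6,7,8]=120
  size 7 → [0,1,4,5,6,7,8]=84  [0,2,3,4,5,6,7]=84  [0,3,4,5,6,7,8]=168  [1,2,3,4,5,7,8]=210  [1,2,3,5,6,7,8]=630  [1,3,4,5,6,7,8]=420  [2,3,4,5,6,7,8]=420
  first=0(s) contributes 1680
  first=1(p) contributes 672
  first=2(r) contributes 672
|[w]| = 3024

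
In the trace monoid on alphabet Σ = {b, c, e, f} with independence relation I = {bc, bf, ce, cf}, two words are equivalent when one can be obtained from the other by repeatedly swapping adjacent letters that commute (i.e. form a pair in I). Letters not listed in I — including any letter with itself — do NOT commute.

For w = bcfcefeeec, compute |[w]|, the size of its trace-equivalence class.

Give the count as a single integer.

piece 0:b — minimal
piece 1:c — minimal
piece 2:f — minimal
piece 3:c rests on {1:c}
piece 4:e rests on {0:b, 2:f}
piece 5:f rests on {4:e}
piece 6:e rests on {5:f}
piece 7:e rests on {6:e}
piece 8:e rests on {7:e}
piece 9:c rests on {3:c}
minimal pieces: {0:b, 1:c, 2:f}
ways to finish when only these pieces remain (= sum over removing one remaining piece with nothing left below it):
  1 left: {8}→1  {9}→1
  2 left: {3,9}→1  {7,8}→1  {8,9}→2
  3 left: {1,3,9}→1  {3,8,9}→3  {6,7,8}→1  {7,8,9}→3
  4 left: {1,3,8,9}→4  {3,7,8,9}→6  {5,6,7,8}→1  {6,7,8,9}→4
  5 left: {1,3,7,8,9}→10  {3,6,7,8,9}→10  {4,5,6,7,8}→1  {5,6,7,8,9}→5
  6 left: {0,4,5,6,7,8}→1  {1,3,6,7,8,9}→20  {2,4,5,6,7,8}→1  {3,5,6,7,8,9}→15  {4,5,6,7,8,9}→6
  7 left: {0,2,4,5,6,7,8}→2  {0,4,5,6,7,8,9}→7  {1,3,5,6,7,8,9}→35  {2,4,5,6,7,8,9}→7  {3,4,5,6,7,8,9}→21
  8 left: {0,2,4,5,6,7,8,9}→16  {0,3,4,5,6,7,8,9}→28  {1,3,4,5,6,7,8,9}→56  {2,3,4,5,6,7,8,9}→28
  placing 0:b first → 84 extensions
  placing 1:c first → 72 extensions
  placing 2:f first → 84 extensions
total linear extensions = 240

240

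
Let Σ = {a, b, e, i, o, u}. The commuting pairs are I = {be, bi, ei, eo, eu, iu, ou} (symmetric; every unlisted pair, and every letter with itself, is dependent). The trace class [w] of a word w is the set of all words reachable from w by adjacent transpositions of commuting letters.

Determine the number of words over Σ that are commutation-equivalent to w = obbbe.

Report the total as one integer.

5

0(o) covers ∅
1(b) covers 0:o
2(b) covers 1:b
3(b) covers 2:b
4(e) covers ∅
floor of heap: 0:o, 4:e
completions by unplaced set U, small U first (add the entries for U minus each lowest piece of U):
  |U|=1: {3}:1  {4}:1
  |U|=2: {2,3}:1  {3,4}:2
  |U|=3: {1,2,3}:1  {2,3,4}:3
  start at 0(o): 4
  start at 4(e): 1
sum over floor = 5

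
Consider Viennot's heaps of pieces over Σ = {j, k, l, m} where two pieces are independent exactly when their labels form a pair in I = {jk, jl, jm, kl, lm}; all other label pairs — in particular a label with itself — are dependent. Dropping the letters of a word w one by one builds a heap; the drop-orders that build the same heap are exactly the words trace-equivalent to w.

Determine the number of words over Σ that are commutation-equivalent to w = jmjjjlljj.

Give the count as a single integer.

252

piece 0:j — minimal
piece 1:m — minimal
piece 2:j rests on {0:j}
piece 3:j rests on {2:j}
piece 4:j rests on {3:j}
piece 5:l — minimal
piece 6:l rests on {5:l}
piece 7:j rests on {4:j}
piece 8:j rests on {7:j}
minimal pieces: {0:j, 1:m, 5:l}
ways to finish when only these pieces remain (= sum over removing one remaining piece with nothing left below it):
  1 left: {1}→1  {6}→1  {8}→1
  2 left: {1,6}→2  {1,8}→2  {5,6}→1  {6,8}→2  {7,8}→1
  3 left: {1,5,6}→3  {1,6,8}→6  {1,7,8}→3  {4,7,8}→1  {5,6,8}→3  {6,7,8}→3
  4 left: {1,4,7,8}→4  {1,5,6,8}→12  {1,6,7,8}→12  {3,4,7,8}→1  {4,6,7,8}→4  {5,6,7,8}→6
  5 left: {1,3,4,7,8}→5  {1,4,6,7,8}→20  {1,5,6,7,8}→30  {2,3,4,7,8}→1  {3,4,6,7,8}→5  {4,5,6,7,8}→10
  6 left: {0,2,3,4,7,8}→1  {1,2,3,4,7,8}→6  {1,3,4,6,7,8}→30  {1,4,5,6,7,8}→60  {2,3,4,6,7,8}→6  {3,4,5,6,7,8}→15
  7 left: {0,1,2,3,4,7,8}→7  {0,2,3,4,6,7,8}→7  {1,2,3,4,6,7,8}→42  {1,3,4,5,6,7,8}→105  {2,3,4,5,6,7,8}→21
  placing 0:j first → 168 extensions
  placing 1:m first → 28 extensions
  placing 5:l first → 56 extensions
total linear extensions = 252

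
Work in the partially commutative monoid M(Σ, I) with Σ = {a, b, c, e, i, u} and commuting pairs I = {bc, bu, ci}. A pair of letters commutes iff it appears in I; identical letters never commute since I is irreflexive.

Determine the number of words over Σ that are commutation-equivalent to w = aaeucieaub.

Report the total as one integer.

drop 0:a onto floor
drop 1:a onto {0:a}
drop 2:e onto {1:a}
drop 3:u onto {2:e}
drop 4:c onto {3:u}
drop 5:i onto {3:u}
drop 6:e onto {4:c, 5:i}
drop 7:a onto {6:e}
drop 8:u onto {7:a}
drop 9:b onto {7:a}
ground layer = {0:a}
drop-orders for the pieces not yet dropped (sum over which currently-grounded one goes next):
  1 to go: {8} 1  {9} 1
  2 to go: {8,9} 2
  3 to go: {7,8,9} 2
  4 to go: {6,7,8,9} 2
  5 to go: {4,6,7,8,9} 2  {5,6,7,8,9} 2
  6 to go: {4,5,6,7,8,9} 4
  7 to go: {3,4,5,6,7,8,9} 4
  8 to go: {2,3,4,5,6,7,8,9} 4
  if 0:a drops first: 4 orders

4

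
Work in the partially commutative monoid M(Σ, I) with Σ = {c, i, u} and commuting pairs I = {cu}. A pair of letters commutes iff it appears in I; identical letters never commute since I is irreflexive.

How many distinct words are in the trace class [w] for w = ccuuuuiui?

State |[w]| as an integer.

15

#0=c has no predecessor
#1=c depends on [0:c]
#2=u has no predecessor
#3=u depends on [2:u]
#4=u depends on [3:u]
#5=u depends on [4:u]
#6=i depends on [1:c, 5:u]
#7=u depends on [6:i]
#8=i depends on [7:u]
sources: [0:c, 2:u]
N(rest) = Σ N(rest − s) over sources s of rest; N(one piece) = 1:
  size 1 → [8]=1
  size 2 → [7,8]=1
  size 3 → [6,7,8]=1
  size 4 → [1,6,7,8]=1  [5,6,7,8]=1
  size 5 → [0,1,6,7,8]=1  [1,5,6,7,8]=2  [4,5,6,7,8]=1
  size 6 → [0,1,5,6,7,8]=3  [1,4,5,6,7,8]=3  [3,4,5,6,7,8]=1
  size 7 → [0,1,4,5,6,7,8]=6  [1,3,4,5,6,7,8]=4  [2,3,4,5,6,7,8]=1
  first=0(c) contributes 5
  first=2(u) contributes 10
|[w]| = 15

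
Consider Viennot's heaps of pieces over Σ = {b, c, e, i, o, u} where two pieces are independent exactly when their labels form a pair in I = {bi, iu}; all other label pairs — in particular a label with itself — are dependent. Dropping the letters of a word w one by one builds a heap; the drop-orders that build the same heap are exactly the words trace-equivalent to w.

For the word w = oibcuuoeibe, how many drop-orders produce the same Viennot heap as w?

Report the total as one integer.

piece 0:o — minimal
piece 1:i rests on {0:o}
piece 2:b rests on {0:o}
piece 3:c rests on {1:i, 2:b}
piece 4:u rests on {3:c}
piece 5:u rests on {4:u}
piece 6:o rests on {5:u}
piece 7:e rests on {6:o}
piece 8:i rests on {7:e}
piece 9:b rests on {7:e}
piece 10:e rests on {8:i, 9:b}
minimal pieces: {0:o}
ways to finish when only these pieces remain (= sum over removing one remaining piece with nothing left below it):
  1 left: {10}→1
  2 left: {8,10}→1  {9,10}→1
  3 left: {8,9,10}→2
  4 left: {7,8,9,10}→2
  5 left: {6,7,8,9,10}→2
  6 left: {5,6,7,8,9,10}→2
  7 left: {4,5,6,7,8,9,10}→2
  8 left: {3,4,5,6,7,8,9,10}→2
  9 left: {1,3,4,5,6,7,8,9,10}→2  {2,3,4,5,6,7,8,9,10}→2
  placing 0:o first → 4 extensions

4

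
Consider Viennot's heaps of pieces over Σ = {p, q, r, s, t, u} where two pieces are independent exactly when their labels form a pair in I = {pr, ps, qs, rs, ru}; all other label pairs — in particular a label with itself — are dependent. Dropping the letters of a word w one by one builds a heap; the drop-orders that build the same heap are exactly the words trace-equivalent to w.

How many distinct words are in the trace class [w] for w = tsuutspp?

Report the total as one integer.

piece 0:t — minimal
piece 1:s rests on {0:t}
piece 2:u rests on {1:s}
piece 3:u rests on {2:u}
piece 4:t rests on {3:u}
piece 5:s rests on {4:t}
piece 6:p rests on {4:t}
piece 7:p rests on {6:p}
minimal pieces: {0:t}
ways to finish when only these pieces remain (= sum over removing one remaining piece with nothing left below it):
  1 left: {5}→1  {7}→1
  2 left: {5,7}→2  {6,7}→1
  3 left: {5,6,7}→3
  4 left: {4,5,6,7}→3
  5 left: {3,4,5,6,7}→3
  6 left: {2,3,4,5,6,7}→3
  placing 0:t first → 3 extensions

3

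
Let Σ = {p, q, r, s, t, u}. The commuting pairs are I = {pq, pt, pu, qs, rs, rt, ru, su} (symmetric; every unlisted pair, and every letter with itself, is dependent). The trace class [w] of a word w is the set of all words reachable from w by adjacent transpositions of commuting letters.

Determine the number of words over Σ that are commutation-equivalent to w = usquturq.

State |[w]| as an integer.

18

0(u) covers ∅
1(s) covers ∅
2(q) covers 0:u
3(u) covers 2:q
4(t) covers 1:s, 3:u
5(u) covers 4:t
6(r) covers 2:q
7(q) covers 5:u, 6:r
floor of heap: 0:u, 1:s
completions by unplaced set U, small U first (add the entries for U minus each lowest piece of U):
  |U|=1: {7}:1
  |U|=2: {5,7}:1  {6,7}:1
  |U|=3: {4,5,7}:1  {5,6,7}:2
  |U|=4: {1,4,5,7}:1  {3,4,5,7}:1  {4,5,6,7}:3
  |U|=5: {1,3,4,5,7}:2  {1,4,5,6,7}:4  {3,4,5,6,7}:4
  |U|=6: {1,3,4,5,6,7}:10  {2,3,4,5,6,7}:4
  start at 0(u): 14
  start at 1(s): 4
sum over floor = 18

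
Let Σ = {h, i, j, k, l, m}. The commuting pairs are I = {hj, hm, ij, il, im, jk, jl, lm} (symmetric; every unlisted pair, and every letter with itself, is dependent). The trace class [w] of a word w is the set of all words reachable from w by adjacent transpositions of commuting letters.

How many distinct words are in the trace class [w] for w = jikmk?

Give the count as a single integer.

3

0(j) covers ∅
1(i) covers ∅
2(k) covers 1:i
3(m) covers 0:j, 2:k
4(k) covers 3:m
floor of heap: 0:j, 1:i
completions by unplaced set U, small U first (add the entries for U minus each lowest piece of U):
  |U|=1: {4}:1
  |U|=2: {3,4}:1
  |U|=3: {0,3,4}:1  {2,3,4}:1
  start at 0(j): 1
  start at 1(i): 2
sum over floor = 3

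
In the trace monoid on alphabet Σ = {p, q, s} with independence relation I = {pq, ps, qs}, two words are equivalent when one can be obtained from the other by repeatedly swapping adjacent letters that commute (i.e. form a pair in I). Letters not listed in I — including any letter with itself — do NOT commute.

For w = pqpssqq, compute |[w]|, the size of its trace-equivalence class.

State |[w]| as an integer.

210

#0=p has no predecessor
#1=q has no predecessor
#2=p depends on [0:p]
#3=s has no predecessor
#4=s depends on [3:s]
#5=q depends on [1:q]
#6=q depends on [5:q]
sources: [0:p, 1:q, 3:s]
N(rest) = Σ N(rest − s) over sources s of rest; N(one piece) = 1:
  size 1 → [2]=1  [4]=1  [6]=1
  size 2 → [0,2]=1  [2,4]=2  [2,6]=2  [3,4]=1  [4,6]=2  [5,6]=1
  size 3 → [0,2,4]=3  [0,2,6]=3  [1,5,6]=1  [2,3,4]=3  [2,4,6]=6  [2,5,6]=3  [3,4,6]=3  [4,5,6]=3
  size 4 → [0,2,3,4]=6  [0,2,4,6]=12  [0,2,5,6]=6  [1,2,5,6]=4  [1,4,5,6]=4  [2,3,4,6]=12  [2,4,5,6]=12  [3,4,5,6]=6
  size 5 → [0,1,2,5,6]=10  [0,2,3,4,6]=30  [0,2,4,5,6]=30  [1,2,4,5,6]=20  [1,3,4,5,6]=10  [2,3,4,5,6]=30
  first=0(p) contributes 60
  first=1(q) contributes 90
  first=3(s) contributes 60
|[w]| = 210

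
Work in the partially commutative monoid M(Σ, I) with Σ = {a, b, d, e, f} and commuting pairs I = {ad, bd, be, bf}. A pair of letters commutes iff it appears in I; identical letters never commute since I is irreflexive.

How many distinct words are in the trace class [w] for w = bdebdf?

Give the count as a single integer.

15

#0=b has no predecessor
#1=d has no predecessor
#2=e depends on [1:d]
#3=b depends on [0:b]
#4=d depends on [2:e]
#5=f depends on [4:d]
sources: [0:b, 1:d]
N(rest) = Σ N(rest − s) over sources s of rest; N(one piece) = 1:
  size 1 → [3]=1  [5]=1
  size 2 → [0,3]=1  [3,5]=2  [4,5]=1
  size 3 → [0,3,5]=3  [2,4,5]=1  [3,4,5]=3
  size 4 → [0,3,4,5]=6  [1,2,4,5]=1  [2,3,4,5]=4
  first=0(b) contributes 5
  first=1(d) contributes 10
|[w]| = 15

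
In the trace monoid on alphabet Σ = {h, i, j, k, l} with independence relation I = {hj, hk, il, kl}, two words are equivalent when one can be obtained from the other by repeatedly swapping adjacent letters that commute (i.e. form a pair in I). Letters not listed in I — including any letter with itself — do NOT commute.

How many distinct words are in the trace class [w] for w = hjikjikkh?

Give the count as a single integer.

6

piece 0:h — minimal
piece 1:j — minimal
piece 2:i rests on {0:h, 1:j}
piece 3:k rests on {2:i}
piece 4:j rests on {3:k}
piece 5:i rests on {4:j}
piece 6:k rests on {5:i}
piece 7:k rests on {6:k}
piece 8:h rests on {5:i}
minimal pieces: {0:h, 1:j}
ways to finish when only these pieces remain (= sum over removing one remaining piece with nothing left below it):
  1 left: {7}→1  {8}→1
  2 left: {6,7}→1  {7,8}→2
  3 left: {6,7,8}→3
  4 left: {5,6,7,8}→3
  5 left: {4,5,6,7,8}→3
  6 left: {3,4,5,6,7,8}→3
  7 left: {2,3,4,5,6,7,8}→3
  placing 0:h first → 3 extensions
  placing 1:j first → 3 extensions
total linear extensions = 6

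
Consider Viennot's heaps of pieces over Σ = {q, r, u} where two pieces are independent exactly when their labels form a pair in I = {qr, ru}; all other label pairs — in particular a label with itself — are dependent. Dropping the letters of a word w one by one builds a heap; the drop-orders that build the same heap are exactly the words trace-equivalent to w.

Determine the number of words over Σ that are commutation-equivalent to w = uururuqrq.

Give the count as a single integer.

84

0(u) covers ∅
1(u) covers 0:u
2(r) covers ∅
3(u) covers 1:u
4(r) covers 2:r
5(u) covers 3:u
6(q) covers 5:u
7(r) covers 4:r
8(q) covers 6:q
floor of heap: 0:u, 2:r
completions by unplaced set U, small U first (add the entries for U minus each lowest piece of U):
  |U|=1: {7}:1  {8}:1
  |U|=2: {4,7}:1  {6,8}:1  {7,8}:2
  |U|=3: {2,4,7}:1  {4,7,8}:3  {5,6,8}:1  {6,7,8}:3
  |U|=4: {2,4,7,8}:4  {3,5,6,8}:1  {4,6,7,8}:6  {5,6,7,8}:4
  |U|=5: {1,3,5,6,8}:1  {2,4,6,7,8}:10  {3,5,6,7,8}:5  {4,5,6,7,8}:10
  |U|=6: {0,1,3,5,6,8}:1  {1,3,5,6,7,8}:6  {2,4,5,6,7,8}:20  {3,4,5,6,7,8}:15
  |U|=7: {0,1,3,5,6,7,8}:7  {1,3,4,5,6,7,8}:21  {2,3,4,5,6,7,8}:35
  start at 0(u): 56
  start at 2(r): 28
sum over floor = 84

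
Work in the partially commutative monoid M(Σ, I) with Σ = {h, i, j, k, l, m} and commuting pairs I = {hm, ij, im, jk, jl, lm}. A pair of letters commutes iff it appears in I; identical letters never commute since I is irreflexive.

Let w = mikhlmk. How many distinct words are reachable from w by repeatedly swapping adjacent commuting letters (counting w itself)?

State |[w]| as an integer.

6

#0=m has no predecessor
#1=i has no predecessor
#2=k depends on [0:m, 1:i]
#3=h depends on [2:k]
#4=l depends on [3:h]
#5=m depends on [2:k]
#6=k depends on [4:l, 5:m]
sources: [0:m, 1:i]
N(rest) = Σ N(rest − s) over sources s of rest; N(one piece) = 1:
  size 1 → [6]=1
  size 2 → [4,6]=1  [5,6]=1
  size 3 → [3,4,6]=1  [4,5,6]=2
  size 4 → [3,4,5,6]=3
  size 5 → [2,3,4,5,6]=3
  first=0(m) contributes 3
  first=1(i) contributes 3
|[w]| = 6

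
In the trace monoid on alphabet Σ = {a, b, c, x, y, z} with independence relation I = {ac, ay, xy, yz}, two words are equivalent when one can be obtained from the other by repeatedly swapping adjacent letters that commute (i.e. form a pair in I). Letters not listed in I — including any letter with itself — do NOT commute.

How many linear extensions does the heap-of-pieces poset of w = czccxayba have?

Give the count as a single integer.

3

0(c) covers ∅
1(z) covers 0:c
2(c) covers 1:z
3(c) covers 2:c
4(x) covers 3:c
5(a) covers 4:x
6(y) covers 3:c
7(b) covers 5:a, 6:y
8(a) covers 7:b
floor of heap: 0:c
completions by unplaced set U, small U first (add the entries for U minus each lowest piece of U):
  |U|=1: {8}:1
  |U|=2: {7,8}:1
  |U|=3: {5,7,8}:1  {6,7,8}:1
  |U|=4: {4,5,7,8}:1  {5,6,7,8}:2
  |U|=5: {4,5,6,7,8}:3
  |U|=6: {3,4,5,6,7,8}:3
  |U|=7: {2,3,4,5,6,7,8}:3
  start at 0(c): 3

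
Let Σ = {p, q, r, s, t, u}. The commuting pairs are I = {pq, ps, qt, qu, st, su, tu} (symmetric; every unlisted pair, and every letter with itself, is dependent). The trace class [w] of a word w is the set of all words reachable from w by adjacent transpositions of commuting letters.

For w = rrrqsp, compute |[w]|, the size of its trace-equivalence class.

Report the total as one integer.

#0=r has no predecessor
#1=r depends on [0:r]
#2=r depends on [1:r]
#3=q depends on [2:r]
#4=s depends on [3:q]
#5=p depends on [2:r]
sources: [0:r]
N(rest) = Σ N(rest − s) over sources s of rest; N(one piece) = 1:
  size 1 → [4]=1  [5]=1
  size 2 → [3,4]=1  [4,5]=2
  size 3 → [3,4,5]=3
  size 4 → [2,3,4,5]=3
  first=0(r) contributes 3

3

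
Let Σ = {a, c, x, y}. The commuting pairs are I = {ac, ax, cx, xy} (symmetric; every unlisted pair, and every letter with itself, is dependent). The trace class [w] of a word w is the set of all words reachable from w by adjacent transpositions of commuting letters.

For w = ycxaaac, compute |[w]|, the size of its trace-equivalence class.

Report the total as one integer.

0(y) covers ∅
1(c) covers 0:y
2(x) covers ∅
3(a) covers 0:y
4(a) covers 3:a
5(a) covers 4:a
6(c) covers 1:c
floor of heap: 0:y, 2:x
completions by unplaced set U, small U first (add the entries for U minus each lowest piece of U):
  |U|=1: {2}:1  {5}:1  {6}:1
  |U|=2: {1,6}:1  {2,5}:2  {2,6}:2  {4,5}:1  {5,6}:2
  |U|=3: {1,2,6}:3  {1,5,6}:3  {2,4,5}:3  {2,5,6}:6  {3,4,5}:1  {4,5,6}:3
  |U|=4: {1,2,5,6}:12  {1,4,5,6}:6  {2,3,4,5}:4  {2,4,5,6}:12  {3,4,5,6}:4
  |U|=5: {1,2,4,5,6}:30  {1,3,4,5,6}:10  {2,3,4,5,6}:20
  start at 0(y): 60
  start at 2(x): 10
sum over floor = 70

70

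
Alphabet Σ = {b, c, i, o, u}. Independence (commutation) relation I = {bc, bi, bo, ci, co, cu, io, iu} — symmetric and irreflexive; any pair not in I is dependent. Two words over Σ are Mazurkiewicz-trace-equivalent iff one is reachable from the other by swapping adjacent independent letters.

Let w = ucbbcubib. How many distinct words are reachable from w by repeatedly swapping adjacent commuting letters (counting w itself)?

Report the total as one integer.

#0=u has no predecessor
#1=c has no predecessor
#2=b depends on [0:u]
#3=b depends on [2:b]
#4=c depends on [1:c]
#5=u depends on [3:b]
#6=b depends on [5:u]
#7=i has no predecessor
#8=b depends on [6:b]
sources: [0:u, 1:c, 7:i]
N(rest) = Σ N(rest − s) over sources s of rest; N(one piece) = 1:
  size 1 → [4]=1  [7]=1  [8]=1
  size 2 → [1,4]=1  [4,7]=2  [4,8]=2  [6,8]=1  [7,8]=2
  size 3 → [1,4,7]=3  [1,4,8]=3  [4,6,8]=3  [4,7,8]=6  [5,6,8]=1  [6,7,8]=3
  size 4 → [1,4,6,8]=6  [1,4,7,8]=12  [3,5,6,8]=1  [4,5,6,8]=4  [4,6,7,8]=12  [5,6,7,8]=4
  size 5 → [1,4,5,6,8]=10  [1,4,6,7,8]=30  [2,3,5,6,8]=1  [3,4,5,6,8]=5  [3,5,6,7,8]=5  [4,5,6,7,8]=20
  size 6 → [0,2,3,5,6,8]=1  [1,3,4,5,6,8]=15  [1,4,5,6,7,8]=60  [2,3,4,5,6,8]=6  [2,3,5,6,7,8]=6  [3,4,5,6,7,8]=30
  size 7 → [0,2,3,4,5,6,8]=7  [0,2,3,5,6,7,8]=7  [1,2,3,4,5,6,8]=21  [1,3,4,5,6,7,8]=105  [2,3,4,5,6,7,8]=42
  first=0(u) contributes 168
  first=1(c) contributes 56
  first=7(i) contributes 28
|[w]| = 252

252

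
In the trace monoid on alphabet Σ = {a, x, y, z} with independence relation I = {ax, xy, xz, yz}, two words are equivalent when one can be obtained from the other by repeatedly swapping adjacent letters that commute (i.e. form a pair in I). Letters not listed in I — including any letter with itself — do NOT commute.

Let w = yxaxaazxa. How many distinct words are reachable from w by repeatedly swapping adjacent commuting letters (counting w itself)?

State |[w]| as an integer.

84

drop 0:y onto floor
drop 1:x onto floor
drop 2:a onto {0:y}
drop 3:x onto {1:x}
drop 4:a onto {2:a}
drop 5:a onto {4:a}
drop 6:z onto {5:a}
drop 7:x onto {3:x}
drop 8:a onto {6:z}
ground layer = {0:y, 1:x}
drop-orders for the pieces not yet dropped (sum over which currently-grounded one goes next):
  1 to go: {7} 1  {8} 1
  2 to go: {3,7} 1  {6,8} 1  {7,8} 2
  3 to go: {1,3,7} 1  {3,7,8} 3  {5,6,8} 1  {6,7,8} 3
  4 to go: {1,3,7,8} 4  {3,6,7,8} 6  {4,5,6,8} 1  {5,6,7,8} 4
  5 to go: {1,3,6,7,8} 10  {2,4,5,6,8} 1  {3,5,6,7,8} 10  {4,5,6,7,8} 5
  6 to go: {0,2,4,5,6,8} 1  {1,3,5,6,7,8} 20  {2,4,5,6,7,8} 6  {3,4,5,6,7,8} 15
  7 to go: {0,2,4,5,6,7,8} 7  {1,3,4,5,6,7,8} 35  {2,3,4,5,6,7,8} 21
  if 0:y drops first: 56 orders
  if 1:x drops first: 28 orders
heap linearizations: 84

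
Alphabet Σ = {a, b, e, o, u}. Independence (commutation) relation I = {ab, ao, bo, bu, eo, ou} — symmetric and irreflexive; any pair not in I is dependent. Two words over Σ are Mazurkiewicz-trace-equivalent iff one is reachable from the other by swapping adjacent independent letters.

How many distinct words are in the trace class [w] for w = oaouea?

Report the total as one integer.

15

#0=o has no predecessor
#1=a has no predecessor
#2=o depends on [0:o]
#3=u depends on [1:a]
#4=e depends on [3:u]
#5=a depends on [4:e]
sources: [0:o, 1:a]
N(rest) = Σ N(rest − s) over sources s of rest; N(one piece) = 1:
  size 1 → [2]=1  [5]=1
  size 2 → [0,2]=1  [2,5]=2  [4,5]=1
  size 3 → [0,2,5]=3  [2,4,5]=3  [3,4,5]=1
  size 4 → [0,2,4,5]=6  [1,3,4,5]=1  [2,3,4,5]=4
  first=0(o) contributes 5
  first=1(a) contributes 10
|[w]| = 15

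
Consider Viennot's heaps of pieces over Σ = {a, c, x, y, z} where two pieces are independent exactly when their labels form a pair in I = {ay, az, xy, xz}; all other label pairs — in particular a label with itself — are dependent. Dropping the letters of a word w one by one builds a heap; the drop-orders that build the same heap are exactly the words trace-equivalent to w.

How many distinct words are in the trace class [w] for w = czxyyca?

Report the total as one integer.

piece 0:c — minimal
piece 1:z rests on {0:c}
piece 2:x rests on {0:c}
piece 3:y rests on {1:z}
piece 4:y rests on {3:y}
piece 5:c rests on {2:x, 4:y}
piece 6:a rests on {5:c}
minimal pieces: {0:c}
ways to finish when only these pieces remain (= sum over removing one remaining piece with nothing left below it):
  1 left: {6}→1
  2 left: {5,6}→1
  3 left: {2,5,6}→1  {4,5,6}→1
  4 left: {2,4,5,6}→2  {3,4,5,6}→1
  5 left: {1,3,4,5,6}→1  {2,3,4,5,6}→3
  placing 0:c first → 4 extensions

4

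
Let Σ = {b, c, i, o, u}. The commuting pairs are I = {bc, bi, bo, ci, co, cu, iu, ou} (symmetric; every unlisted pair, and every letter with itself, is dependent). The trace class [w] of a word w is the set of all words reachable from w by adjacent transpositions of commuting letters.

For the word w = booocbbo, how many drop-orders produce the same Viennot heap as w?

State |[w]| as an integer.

280

piece 0:b — minimal
piece 1:o — minimal
piece 2:o rests on {1:o}
piece 3:o rests on {2:o}
piece 4:c — minimal
piece 5:b rests on {0:b}
piece 6:b rests on {5:b}
piece 7:o rests on {3:o}
minimal pieces: {0:b, 1:o, 4:c}
ways to finish when only these pieces remain (= sum over removing one remaining piece with nothing left below it):
  1 left: {4}→1  {6}→1  {7}→1
  2 left: {3,7}→1  {4,6}→2  {4,7}→2  {5,6}→1  {6,7}→2
  3 left: {0,5,6}→1  {2,3,7}→1  {3,4,7}→3  {3,6,7}→3  {4,5,6}→3  {4,6,7}→6  {5,6,7}→3
  4 left: {0,4,5,6}→4  {0,5,6,7}→4  {1,2,3,7}→1  {2,3,4,7}→4  {2,3,6,7}→4  {3,4,6,7}→12  {3,5,6,7}→6  {4,5,6,7}→12
  5 left: {0,3,5,6,7}→10  {0,4,5,6,7}→20  {1,2,3,4,7}→5  {1,2,3,6,7}→5  {2,3,4,6,7}→20  {2,3,5,6,7}→10  {3,4,5,6,7}→30
  6 left: {0,2,3,5,6,7}→20  {0,3,4,5,6,7}→60  {1,2,3,4,6,7}→30  {1,2,3,5,6,7}→15  {2,3,4,5,6,7}→60
  placing 0:b first → 105 extensions
  placing 1:o first → 140 extensions
  placing 4:c first → 35 extensions
total linear extensions = 280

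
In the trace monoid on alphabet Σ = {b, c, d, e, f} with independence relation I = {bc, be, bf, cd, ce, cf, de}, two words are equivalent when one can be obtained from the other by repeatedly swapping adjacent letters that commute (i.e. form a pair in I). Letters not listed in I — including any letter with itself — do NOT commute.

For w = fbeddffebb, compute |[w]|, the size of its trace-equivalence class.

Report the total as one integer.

80

0(f) covers ∅
1(b) covers ∅
2(e) covers 0:f
3(d) covers 0:f, 1:b
4(d) covers 3:d
5(f) covers 2:e, 4:d
6(f) covers 5:f
7(e) covers 6:f
8(b) covers 4:d
9(b) covers 8:b
floor of heap: 0:f, 1:b
completions by unplaced set U, small U first (add the entries for U minus each lowest piece of U):
  |U|=1: {7}:1  {9}:1
  |U|=2: {6,7}:1  {7,9}:2  {8,9}:1
  |U|=3: {5,6,7}:1  {6,7,9}:3  {7,8,9}:3
  |U|=4: {2,5,6,7}:1  {5,6,7,9}:4  {6,7,8,9}:6
  |U|=5: {2,5,6,7,9}:5  {5,6,7,8,9}:10
  |U|=6: {2,5,6,7,8,9}:15  {4,5,6,7,8,9}:10
  |U|=7: {2,4,5,6,7,8,9}:25  {3,4,5,6,7,8,9}:10
  |U|=8: {1,3,4,5,6,7,8,9}:10  {2,3,4,5,6,7,8,9}:35
  start at 0(f): 45
  start at 1(b): 35
sum over floor = 80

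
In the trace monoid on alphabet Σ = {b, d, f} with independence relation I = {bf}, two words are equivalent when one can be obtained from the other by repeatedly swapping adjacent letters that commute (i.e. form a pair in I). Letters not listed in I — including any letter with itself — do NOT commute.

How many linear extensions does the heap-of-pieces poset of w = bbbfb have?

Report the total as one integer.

5

drop 0:b onto floor
drop 1:b onto {0:b}
drop 2:b onto {1:b}
drop 3:f onto floor
drop 4:b onto {2:b}
ground layer = {0:b, 3:f}
drop-orders for the pieces not yet dropped (sum over which currently-grounded one goes next):
  1 to go: {3} 1  {4} 1
  2 to go: {2,4} 1  {3,4} 2
  3 to go: {1,2,4} 1  {2,3,4} 3
  if 0:b drops first: 4 orders
  if 3:f drops first: 1 orders
heap linearizations: 5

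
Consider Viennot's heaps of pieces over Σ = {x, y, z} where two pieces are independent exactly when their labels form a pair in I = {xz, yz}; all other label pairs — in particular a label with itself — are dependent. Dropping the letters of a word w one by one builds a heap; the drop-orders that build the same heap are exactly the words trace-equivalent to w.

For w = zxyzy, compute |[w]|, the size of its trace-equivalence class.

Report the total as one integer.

0(z) covers ∅
1(x) covers ∅
2(y) covers 1:x
3(z) covers 0:z
4(y) covers 2:y
floor of heap: 0:z, 1:x
completions by unplaced set U, small U first (add the entries for U minus each lowest piece of U):
  |U|=1: {3}:1  {4}:1
  |U|=2: {0,3}:1  {2,4}:1  {3,4}:2
  |U|=3: {0,3,4}:3  {1,2,4}:1  {2,3,4}:3
  start at 0(z): 4
  start at 1(x): 6
sum over floor = 10

10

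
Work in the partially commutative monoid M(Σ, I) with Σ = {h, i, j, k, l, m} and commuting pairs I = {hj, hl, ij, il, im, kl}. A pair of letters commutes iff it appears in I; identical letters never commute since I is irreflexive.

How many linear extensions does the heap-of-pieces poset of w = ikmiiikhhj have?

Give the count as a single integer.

12

#0=i has no predecessor
#1=k depends on [0:i]
#2=m depends on [1:k]
#3=i depends on [1:k]
#4=i depends on [3:i]
#5=i depends on [4:i]
#6=k depends on [2:m, 5:i]
#7=h depends on [6:k]
#8=h depends on [7:h]
#9=j depends on [6:k]
sources: [0:i]
N(rest) = Σ N(rest − s) over sources s of rest; N(one piece) = 1:
  size 1 → [8]=1  [9]=1
  size 2 → [7,8]=1  [8,9]=2
  size 3 → [7,8,9]=3
  size 4 → [6,7,8,9]=3
  size 5 → [2,6,7,8,9]=3  [5,6,7,8,9]=3
  size 6 → [2,5,6,7,8,9]=6  [4,5,6,7,8,9]=3
  size 7 → [2,4,5,6,7,8,9]=9  [3,4,5,6,7,8,9]=3
  size 8 → [2,3,4,5,6,7,8,9]=12
  first=0(i) contributes 12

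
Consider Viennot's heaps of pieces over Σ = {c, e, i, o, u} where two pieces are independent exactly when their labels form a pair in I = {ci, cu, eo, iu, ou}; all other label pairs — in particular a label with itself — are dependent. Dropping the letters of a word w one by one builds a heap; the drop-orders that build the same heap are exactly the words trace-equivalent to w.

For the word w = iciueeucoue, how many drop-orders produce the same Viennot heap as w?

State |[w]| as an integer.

#0=i has no predecessor
#1=c has no predecessor
#2=i depends on [0:i]
#3=u has no predecessor
#4=e depends on [1:c, 2:i, 3:u]
#5=e depends on [4:e]
#6=u depends on [5:e]
#7=c depends on [5:e]
#8=o depends on [7:c]
#9=u depends on [6:u]
#10=e depends on [7:c, 9:u]
sources: [0:i, 1:c, 3:u]
N(rest) = Σ N(rest − s) over sources s of rest; N(one piece) = 1:
  size 1 → [8]=1  [10]=1
  size 2 → [8,10]=2  [9,10]=1
  size 3 → [6,9,10]=1  [7,8,10]=2  [8,9,10]=3
  size 4 → [6,8,9,10]=4  [7,8,9,10]=5
  size 5 → [6,7,8,9,10]=9
  size 6 → [5,6,7,8,9,10]=9
  size 7 → [4,5,6,7,8,9,10]=9
  size 8 → [1,4,5,6,7,8,9,10]=9  [2,4,5,6,7,8,9,10]=9  [3,4,5,6,7,8,9,10]=9
  size 9 → [0,2,4,5,6,7,8,9,10]=9  [1,2,4,5,6,7,8,9,10]=18  [1,3,4,5,6,7,8,9,10]=18  [2,3,4,5,6,7,8,9,10]=18
  first=0(i) contributes 54
  first=1(c) contributes 27
  first=3(u) contributes 27
|[w]| = 108

108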